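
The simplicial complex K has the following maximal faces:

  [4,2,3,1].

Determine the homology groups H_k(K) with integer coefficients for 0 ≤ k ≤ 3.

H_0 ≅ Z,  H_1 = 0,  H_2 = 0,  H_3 = 0.

Order the vertices as 1 < 2 < 3 < 4. Listing each simplex with vertices in this order, K has dimension 3 with simplices:

  0-simplices (4): [1], [2], [3], [4]
  1-simplices (6): [1,2], [1,3], [1,4], [2,3], [2,4], [3,4]
  2-simplices (4): [1,2,3], [1,2,4], [1,3,4], [2,3,4]
  3-simplices (1): [1,2,3,4]

Hence C_0 ≅ Z^4, C_1 ≅ Z^6, C_2 ≅ Z^4, C_3 ≅ Z^1.

∂_1: C_1 → C_0 is given by ∂[p,q] = [q] − [p]. For instance
  ∂[3,4] = [4] − [3].
The resulting 4×6 matrix has rank 3, and its Smith normal form has invariant factors (1,1,1).

The boundary map ∂_2: C_2 → C_1 maps a triangle to the signed sum of its edges. For instance
  ∂[2,3,4] = [3,4] − [2,4] + [2,3],
  ∂[1,2,4] = [2,4] − [1,4] + [1,2].
The resulting 6×4 matrix has rank 3, and its Smith normal form has invariant factors (1,1,1).

Boundary ∂_3: C_3 → C_2 sends each 3-simplex σ to the alternating sum Σ_i (−1)^i (σ with its i-th vertex removed). For instance
  ∂[1,2,3,4] = [2,3,4] − [1,3,4] + [1,2,4] − [1,2,3].
The 4×1 boundary matrix has rank 1 and Smith normal form diag(1).

Now H_k = ker ∂_k / im ∂_{k+1}, so:

  H_0: rank C_0 − rank ∂_1 = 4 − 3 = 1, and the invariant factors of ∂_1 are all 1, so H_0 = Z.
  H_1: rank ker ∂_1 − rank ∂_2 = (6 − 3) − 3 = 0, and the invariant factors of ∂_2 are all 1, so H_1 = 0.
  H_2: rank ker ∂_2 − rank ∂_3 = (4 − 3) − 1 = 0, and the invariant factors of ∂_3 are all 1, so H_2 = 0.
  H_3: rank ker ∂_3 − rank ∂_4 = (1 − 1) − 0 = 0, and there is no ∂_4, so H_3 = 0.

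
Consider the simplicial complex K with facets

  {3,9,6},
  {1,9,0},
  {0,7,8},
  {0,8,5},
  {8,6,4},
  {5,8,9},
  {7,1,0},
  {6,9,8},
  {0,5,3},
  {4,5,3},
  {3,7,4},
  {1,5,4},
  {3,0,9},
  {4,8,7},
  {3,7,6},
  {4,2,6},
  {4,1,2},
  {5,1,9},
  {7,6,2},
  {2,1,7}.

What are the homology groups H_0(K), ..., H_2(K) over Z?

K has 10 vertices, 30 edges, 20 triangles.
rank ∂_0 = 0, rank ∂_1 = 9 ⇒ b_0 = 10 − 0 − 9 = 1; all invariant factors of ∂_1 are 1 so no torsion. So H_0 ≅ Z.
rank ∂_1 = 9, rank ∂_2 = 20 ⇒ b_1 = 30 − 9 − 20 = 1; ∂_2 has invariant factor(s) [2] giving torsion. So H_1 ≅ Z ⊕ Z/2.
rank ∂_2 = 20, rank ∂_3 = 0 ⇒ b_2 = 20 − 20 − 0 = 0. So H_2 ≅ 0.

H_0 = Z,  H_1 = Z ⊕ Z/2,  H_2 = 0.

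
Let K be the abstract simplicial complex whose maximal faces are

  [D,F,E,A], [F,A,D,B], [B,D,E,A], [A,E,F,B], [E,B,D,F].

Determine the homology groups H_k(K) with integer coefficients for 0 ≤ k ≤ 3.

H_0 ≅ Z,  H_1 = 0,  H_2 = 0,  H_3 ≅ Z.

Take the total order A < B < D < E < F on the vertex set. Then K (dimension 3) consists of the simplices:

  0-simplices (5): A, B, D, E, F
  1-simplices (10): AB, AD, AE, AF, BD, BE, BF, DE, DF, EF
  2-simplices (10): ABD, ABE, ABF, ADE, ADF, AEF, BDE, BDF, BEF, DEF
  3-simplices (5): ABDE, ABDF, ABEF, ADEF, BDEF

so the chain groups are C_0 ≅ Z^5, C_1 ≅ Z^10, C_2 ≅ Z^10, C_3 ≅ Z^5.

Boundary ∂_1: C_1 → C_0 maps an edge to its endpoints' difference, ∂[p,q] = q − p.
As a 5×10 matrix over Z this has rank 4, with invariant factors (1,1,1,1).

The boundary map ∂_2: C_2 → C_1 maps a triangle to the signed sum of its edges. For instance
  ∂ADF = DF − AF + AD,
  ∂DEF = EF − DF + DE.
The resulting 10×10 matrix has rank 6, and its Smith normal form has invariant factors (1,1,1,1,1,1).

The boundary map ∂_3: C_3 → C_2 sends each 3-simplex σ to the alternating sum Σ_i (−1)^i (σ with its i-th vertex removed). For instance
  ∂ADEF = DEF − AEF + ADF − ADE,
  ∂ABDE = BDE − ADE + ABE − ABD.
This gives a 10×5 integer matrix of rank 4; reducing to Smith normal form yields diagonal entries (1,1,1,1).

Computing H_k = (kernel of ∂_k) / (image of ∂_{k+1}):

  H_0: rank C_0 − rank ∂_1 = 5 − 4 = 1, and the invariant factors of ∂_1 are all 1, so H_0 ≅ Z.
  H_1: rank ker ∂_1 − rank ∂_2 = (10 − 4) − 6 = 0, and the invariant factors of ∂_2 are all 1, so H_1 ≅ 0.
  H_2: rank ker ∂_2 − rank ∂_3 = (10 − 6) − 4 = 0, and the invariant factors of ∂_3 are all 1, so H_2 ≅ 0.
  H_3: rank ker ∂_3 − rank ∂_4 = (5 − 4) − 0 = 1, and there is no ∂_4, so H_3 ≅ Z.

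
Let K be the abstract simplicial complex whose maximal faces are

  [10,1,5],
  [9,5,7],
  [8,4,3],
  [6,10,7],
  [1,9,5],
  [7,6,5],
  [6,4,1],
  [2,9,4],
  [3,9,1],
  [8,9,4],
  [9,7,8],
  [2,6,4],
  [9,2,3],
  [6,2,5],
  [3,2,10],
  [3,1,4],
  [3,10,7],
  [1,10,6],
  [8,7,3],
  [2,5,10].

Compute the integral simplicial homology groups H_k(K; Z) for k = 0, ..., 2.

H_0 = Z,  H_1 = Z ⊕ Z/2,  H_2 = 0.

Take the total order 1 < 2 < 3 < 4 < 5 < 6 < 7 < 8 < 9 < 10 on the vertex set. Then K (dimension 2) consists of the simplices:

  0-simplices (10): [1], [2], [3], [4], [5], [6], [7], [8], [9], [10]
  1-simplices (30): (30 of them)
  2-simplices (20): (20 of them)

Hence C_0 ≅ Z^10, C_1 ≅ Z^30, C_2 ≅ Z^20.

The boundary map ∂_1: C_1 → C_0 sends each edge [p,q] (with p < q) to q − p.
The 10×30 boundary matrix has rank 9 and Smith normal form diag(1,1,1,1,1,1,1,1,1).

The boundary map ∂_2: C_2 → C_1 maps a triangle to the signed sum of its edges. For instance
  ∂[1,5,9] = [5,9] − [1,9] + [1,5],
  ∂[5,7,9] = [7,9] − [5,9] + [5,7].
The resulting 30×20 matrix has rank 20, and its Smith normal form has invariant factors (1,1,1,1,1,1,1,1,1,1,1,1,1,1,1,1,1,1,1,2).

Computing H_k = (kernel of ∂_k) / (image of ∂_{k+1}):

  H_0: rank C_0 − rank ∂_1 = 10 − 9 = 1, and the invariant factors of ∂_1 are all 1, so H_0 ≅ Z.
  H_1: rank ker ∂_1 − rank ∂_2 = (30 − 9) − 20 = 1, and ∂_2 has invariant factor 2 > 1, so H_1 ≅ Z ⊕ Z/2.
  H_2: rank ker ∂_2 − rank ∂_3 = (20 − 20) − 0 = 0, and there is no ∂_3, so H_2 ≅ 0.

As a check, the Euler characteristic is 10 − 30 + 20 = 0, which agrees with 1 − 1 + 0 = 0.
(K is a triangulation of the Klein bottle.)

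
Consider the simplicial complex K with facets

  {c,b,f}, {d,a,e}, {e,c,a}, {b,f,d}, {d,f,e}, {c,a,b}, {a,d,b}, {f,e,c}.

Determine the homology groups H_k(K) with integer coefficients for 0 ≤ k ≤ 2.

H_0 ≅ Z,  H_1 = 0,  H_2 ≅ Z.

Fix the vertex order a < b < c < d < e < f and write every simplex with vertices in increasing order. Then dim K = 2 and the simplices of K are:

  0-simplices (6): a, b, c, d, e, f
  1-simplices (12): ab, ac, ad, ae, bc, bd, bf, ce, cf, de, df, ef
  2-simplices (8): abc, abd, ace, ade, bcf, bdf, cef, def

so the chain groups are C_0 ≅ Z^6, C_1 ≅ Z^12, C_2 ≅ Z^8.

The boundary map ∂_1: C_1 → C_0 is given by ∂[p,q] = [q] − [p].
The 6×12 boundary matrix has rank 5 and Smith normal form diag(1,1,1,1,1).

∂_2: C_2 → C_1 acts by ∂[p,q,r] = [q,r] − [p,r] + [p,q]. For instance
  ∂bcf = cf − bf + bc,
  ∂ade = de − ae + ad.
The 12×8 boundary matrix has rank 7 and Smith normal form diag(1,1,1,1,1,1,1).

Computing H_k = (kernel of ∂_k) / (image of ∂_{k+1}):

  H_0: rank C_0 − rank ∂_1 = 6 − 5 = 1, and the invariant factors of ∂_1 are all 1, so H_0 = Z.
  H_1: rank ker ∂_1 − rank ∂_2 = (12 − 5) − 7 = 0, and the invariant factors of ∂_2 are all 1, so H_1 = 0.
  H_2: rank ker ∂_2 − rank ∂_3 = (8 − 7) − 0 = 1, and there is no ∂_3, so H_2 = Z.

As a check, the Euler characteristic is 6 − 12 + 8 = 2, which agrees with 1 − 0 + 1 = 2.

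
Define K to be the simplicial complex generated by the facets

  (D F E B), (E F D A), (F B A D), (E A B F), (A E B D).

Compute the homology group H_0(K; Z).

Take the total order A < B < D < E < F on the vertex set. Then K (dimension 3) consists of the simplices:

  0-simplices (5): A, B, D, E, F
  1-simplices (10): AB, AD, AE, AF, BD, BE, BF, DE, DF, EF
  2-simplices (10): ABD, ABE, ABF, ADE, ADF, AEF, BDE, BDF, BEF, DEF
  3-simplices (5): ABDE, ABDF, ABEF, ADEF, BDEF

giving chain groups C_0 ≅ Z^5, C_1 ≅ Z^10, C_2 ≅ Z^10, C_3 ≅ Z^5.

Boundary ∂_1: C_1 → C_0 is given by ∂[p,q] = [q] − [p].
The resulting 5×10 matrix has rank 4, and its Smith normal form has invariant factors (1,1,1,1).

Boundary ∂_2: C_2 → C_1 sends each 2-simplex [p,q,r] to [q,r] − [p,r] + [p,q]. For instance
  ∂ABE = BE − AE + AB,
  ∂BEF = EF − BF + BE.
The resulting 10×10 matrix has rank 6, and its Smith normal form has invariant factors (1,1,1,1,1,1).

∂_3: C_3 → C_2 sends each 3-simplex σ to the alternating sum Σ_i (−1)^i (σ with its i-th vertex removed). For instance
  ∂ABDE = BDE − ADE + ABE − ABD,
  ∂ADEF = DEF − AEF + ADF − ADE.
The 10×5 boundary matrix has rank 4 and Smith normal form diag(1,1,1,1).

Reading off H_k = ker ∂_k / im ∂_{k+1}:

  H_0: rank C_0 − rank ∂_1 = 5 − 4 = 1, and the invariant factors of ∂_1 are all 1, so H_0 = Z.

(K is a triangulation of the 3-sphere S^3.)

H_0 = Z.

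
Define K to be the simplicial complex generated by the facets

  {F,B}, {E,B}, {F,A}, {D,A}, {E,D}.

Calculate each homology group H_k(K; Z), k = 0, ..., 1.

We work with the vertex ordering A < B < D < E < F. The simplices of K, each written with vertices in increasing order, are:

  0-simplices (5): A, B, D, E, F
  1-simplices (5): AD, AF, BE, BF, DE

so the chain groups are C_0 ≅ Z^5, C_1 ≅ Z^5.

Boundary ∂_1: C_1 → C_0 is given by ∂[p,q] = [q] − [p]. For instance
  ∂AD = D − A.
This gives a 5×5 integer matrix of rank 4; reducing to Smith normal form yields diagonal entries (1,1,1,1).

Computing H_k = (kernel of ∂_k) / (image of ∂_{k+1}):

  H_0: rank C_0 − rank ∂_1 = 5 − 4 = 1, and the invariant factors of ∂_1 are all 1, so H_0 = Z.
  H_1: rank ker ∂_1 − rank ∂_2 = (5 − 4) − 0 = 1, and there is no ∂_2, so H_1 = Z.

H_0 ≅ Z,  H_1 ≅ Z.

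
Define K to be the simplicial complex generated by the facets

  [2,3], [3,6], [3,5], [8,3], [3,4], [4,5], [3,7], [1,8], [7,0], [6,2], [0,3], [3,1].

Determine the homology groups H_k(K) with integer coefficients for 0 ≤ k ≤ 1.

We work with the vertex ordering 0 < 1 < 2 < 3 < 4 < 5 < 6 < 7 < 8. The simplices of K, each written with vertices in increasing order, are:

  0-simplices (9): [0], [1], [2], [3], [4], [5], [6], [7], [8]
  1-simplices (12): [0,3], [0,7], [1,3], [1,8], [2,3], [2,6], [3,4], [3,5], [3,6], [3,7], [3,8], [4,5]

giving chain groups C_0 ≅ Z^9, C_1 ≅ Z^12.

Boundary ∂_1: C_1 → C_0 is given by ∂[p,q] = [q] − [p]. For instance
  ∂[3,6] = [6] − [3].
The resulting 9×12 matrix has rank 8, and its Smith normal form has invariant factors (1,1,1,1,1,1,1,1).

Computing H_k = (kernel of ∂_k) / (image of ∂_{k+1}):

  H_0: rank C_0 − rank ∂_1 = 9 − 8 = 1, and the invariant factors of ∂_1 are all 1, so H_0 = Z.
  H_1: rank ker ∂_1 − rank ∂_2 = (12 − 8) − 0 = 4, and there is no ∂_2, so H_1 = Z^4.

(K is a triangulation of a wedge of 4 circles.)

H_0 = Z,  H_1 = Z^4.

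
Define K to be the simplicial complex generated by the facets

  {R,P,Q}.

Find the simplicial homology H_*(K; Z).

H_0 = Z,  H_1 = 0,  H_2 = 0.

We work with the vertex ordering P < Q < R. The simplices of K, each written with vertices in increasing order, are:

  0-simplices (3): P, Q, R
  1-simplices (3): PQ, PR, QR
  2-simplices (1): PQR

Hence C_0 ≅ Z^3, C_1 ≅ Z^3, C_2 ≅ Z^1.

∂_1: C_1 → C_0 sends each edge [p,q] (with p < q) to q − p. For instance
  ∂PQ = Q − P.
The 3×3 boundary matrix has rank 2 and Smith normal form diag(1,1).

The boundary map ∂_2: C_2 → C_1 acts by ∂[p,q,r] = [q,r] − [p,r] + [p,q]. For instance
  ∂PQR = QR − PR + PQ.
This gives a 3×1 integer matrix of rank 1; reducing to Smith normal form yields diagonal entries (1).

Reading off H_k = ker ∂_k / im ∂_{k+1}:

  H_0: rank C_0 − rank ∂_1 = 3 − 2 = 1, and the invariant factors of ∂_1 are all 1, so H_0 = Z.
  H_1: rank ker ∂_1 − rank ∂_2 = (3 − 2) − 1 = 0, and the invariant factors of ∂_2 are all 1, so H_1 = 0.
  H_2: rank ker ∂_2 − rank ∂_3 = (1 − 1) − 0 = 0, and there is no ∂_3, so H_2 = 0.

As a check, the Euler characteristic is 3 − 3 + 1 = 1, which agrees with 1 − 0 + 0 = 1.
(K is a triangulation of the 2-simplex.)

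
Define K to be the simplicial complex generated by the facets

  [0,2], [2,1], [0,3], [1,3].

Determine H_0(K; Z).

H_0 = Z.

Take the total order 0 < 1 < 2 < 3 on the vertex set. Then K (dimension 1) consists of the simplices:

  0-simplices (4): [0], [1], [2], [3]
  1-simplices (4): [0,2], [0,3], [1,2], [1,3]

so the chain groups are C_0 ≅ Z^4, C_1 ≅ Z^4.

Boundary ∂_1: C_1 → C_0 is given by ∂[p,q] = [q] − [p].
This gives a 4×4 integer matrix of rank 3; reducing to Smith normal form yields diagonal entries (1,1,1).

Computing H_k = (kernel of ∂_k) / (image of ∂_{k+1}):

  H_0: rank C_0 − rank ∂_1 = 4 − 3 = 1, and the invariant factors of ∂_1 are all 1, so H_0 ≅ Z.

(K is a triangulation of the circle S^1.)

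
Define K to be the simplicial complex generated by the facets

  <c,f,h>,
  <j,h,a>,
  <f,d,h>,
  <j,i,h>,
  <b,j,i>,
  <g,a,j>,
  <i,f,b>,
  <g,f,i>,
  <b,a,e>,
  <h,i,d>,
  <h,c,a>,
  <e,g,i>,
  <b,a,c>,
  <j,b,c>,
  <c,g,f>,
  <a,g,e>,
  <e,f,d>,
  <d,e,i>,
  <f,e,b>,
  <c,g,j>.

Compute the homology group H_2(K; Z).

H_2 ≅ 0.

Fix the vertex order a < b < c < d < e < f < g < h < i < j and write every simplex with vertices in increasing order. Then dim K = 2 and the simplices of K are:

  0-simplices (10): a, b, c, d, e, f, g, h, i, j
  1-simplices (30): ab, ac, ae, ag, ah, aj, bc, be, bf, bi, bj, cf, cg, ch, cj, de, df, dh, di, ef, eg, ei, fg, fh, fi, gi, gj, hi, hj, ij
  2-simplices (20): abc, abe, ach, aeg, agj, ahj, bcj, bef, bfi, bij, cfg, cfh, cgj, def, dei, dfh, dhi, egi, fgi, hij

Hence C_0 ≅ Z^10, C_1 ≅ Z^30, C_2 ≅ Z^20.

∂_1: C_1 → C_0 maps an edge to its endpoints' difference, ∂[p,q] = q − p.
As a 10×30 matrix over Z this has rank 9, with invariant factors (1,1,1,1,1,1,1,1,1).

∂_2: C_2 → C_1 maps a triangle to the signed sum of its edges. For instance
  ∂cfh = fh − ch + cf,
  ∂bcj = cj − bj + bc.
As a 30×20 matrix over Z this has rank 20, with invariant factors (1,1,1,1,1,1,1,1,1,1,1,1,1,1,1,1,1,1,1,2).

From H_k ≅ ker(∂_k) / im(∂_{k+1}) we obtain:

  H_2: rank ker ∂_2 − rank ∂_3 = (20 − 20) − 0 = 0, and there is no ∂_3, so H_2 = 0.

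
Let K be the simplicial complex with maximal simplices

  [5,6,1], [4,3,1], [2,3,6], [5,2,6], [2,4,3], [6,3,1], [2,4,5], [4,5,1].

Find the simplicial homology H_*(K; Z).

Order the vertices as 1 < 2 < 3 < 4 < 5 < 6. Listing each simplex with vertices in this order, K has dimension 2 with simplices:

  0-simplices (6): [1], [2], [3], [4], [5], [6]
  1-simplices (12): [1,3], [1,4], [1,5], [1,6], [2,3], [2,4], [2,5], [2,6], [3,4], [3,6], [4,5], [5,6]
  2-simplices (8): [1,3,4], [1,3,6], [1,4,5], [1,5,6], [2,3,4], [2,3,6], [2,4,5], [2,5,6]

giving chain groups C_0 ≅ Z^6, C_1 ≅ Z^12, C_2 ≅ Z^8.

The boundary map ∂_1: C_1 → C_0 sends each edge [p,q] (with p < q) to q − p.
This gives a 6×12 integer matrix of rank 5; reducing to Smith normal form yields diagonal entries (1,1,1,1,1).

∂_2: C_2 → C_1 sends each 2-simplex [p,q,r] to [q,r] − [p,r] + [p,q]. For instance
  ∂[1,5,6] = [5,6] − [1,6] + [1,5],
  ∂[2,4,5] = [4,5] − [2,5] + [2,4].
As a 12×8 matrix over Z this has rank 7, with invariant factors (1,1,1,1,1,1,1).

Computing H_k = (kernel of ∂_k) / (image of ∂_{k+1}):

  H_0: rank C_0 − rank ∂_1 = 6 − 5 = 1, and the invariant factors of ∂_1 are all 1, so H_0 ≅ Z.
  H_1: rank ker ∂_1 − rank ∂_2 = (12 − 5) − 7 = 0, and the invariant factors of ∂_2 are all 1, so H_1 ≅ 0.
  H_2: rank ker ∂_2 − rank ∂_3 = (8 − 7) − 0 = 1, and there is no ∂_3, so H_2 ≅ Z.

H_0 = Z,  H_1 = 0,  H_2 = Z.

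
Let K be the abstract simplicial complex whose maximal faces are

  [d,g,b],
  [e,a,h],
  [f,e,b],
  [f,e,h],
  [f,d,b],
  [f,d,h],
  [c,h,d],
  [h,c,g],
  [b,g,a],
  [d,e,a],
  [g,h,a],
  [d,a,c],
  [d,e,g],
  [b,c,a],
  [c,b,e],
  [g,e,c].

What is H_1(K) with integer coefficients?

H_1 ≅ Z^2.

Take the total order a < b < c < d < e < f < g < h on the vertex set. Then K (dimension 2) consists of the simplices:

  0-simplices (8): a, b, c, d, e, f, g, h
  1-simplices (24): ab, ac, ad, ae, ag, ah, bc, bd, be, bf, bg, cd, ce, cg, ch, de, df, dg, dh, ef, eg, eh, fh, gh
  2-simplices (16): abc, abg, acd, ade, aeh, agh, bce, bdf, bdg, bef, cdh, ceg, cgh, deg, dfh, efh

Hence C_0 ≅ Z^8, C_1 ≅ Z^24, C_2 ≅ Z^16.

The boundary map ∂_1: C_1 → C_0 sends each edge [p,q] (with p < q) to q − p.
The resulting 8×24 matrix has rank 7, and its Smith normal form has invariant factors (1,1,1,1,1,1,1).

Boundary ∂_2: C_2 → C_1 sends each 2-simplex [p,q,r] to [q,r] − [p,r] + [p,q]. For instance
  ∂deg = eg − dg + de,
  ∂cgh = gh − ch + cg.
The resulting 24×16 matrix has rank 15, and its Smith normal form has invariant factors (1,1,1,1,1,1,1,1,1,1,1,1,1,1,1).

From H_k ≅ ker(∂_k) / im(∂_{k+1}) we obtain:

  H_1: rank ker ∂_1 − rank ∂_2 = (24 − 7) − 15 = 2, and the invariant factors of ∂_2 are all 1, so H_1 ≅ Z^2.

(K is a triangulation of the torus T^2.)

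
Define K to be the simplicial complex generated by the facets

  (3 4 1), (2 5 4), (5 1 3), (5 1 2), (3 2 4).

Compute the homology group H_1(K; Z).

H_1 = Z.

Order the vertices as 1 < 2 < 3 < 4 < 5. Listing each simplex with vertices in this order, K has dimension 2 with simplices:

  0-simplices (5): [1], [2], [3], [4], [5]
  1-simplices (10): [1,2], [1,3], [1,4], [1,5], [2,3], [2,4], [2,5], [3,4], [3,5], [4,5]
  2-simplices (5): [1,2,5], [1,3,4], [1,3,5], [2,3,4], [2,4,5]

so the chain groups are C_0 ≅ Z^5, C_1 ≅ Z^10, C_2 ≅ Z^5.

The boundary map ∂_1: C_1 → C_0 sends each edge [p,q] (with p < q) to q − p.
The resulting 5×10 matrix has rank 4, and its Smith normal form has invariant factors (1,1,1,1).

∂_2: C_2 → C_1 acts by ∂[p,q,r] = [q,r] − [p,r] + [p,q]. For instance
  ∂[1,3,5] = [3,5] − [1,5] + [1,3],
  ∂[1,2,5] = [2,5] − [1,5] + [1,2].
The resulting 10×5 matrix has rank 5, and its Smith normal form has invariant factors (1,1,1,1,1).

Now H_k = ker ∂_k / im ∂_{k+1}, so:

  H_1: rank ker ∂_1 − rank ∂_2 = (10 − 4) − 5 = 1, and the invariant factors of ∂_2 are all 1, so H_1 = Z.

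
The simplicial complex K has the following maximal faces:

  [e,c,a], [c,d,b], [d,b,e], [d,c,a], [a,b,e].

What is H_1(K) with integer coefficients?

H_1 = Z.

Take the total order a < b < c < d < e on the vertex set. Then K (dimension 2) consists of the simplices:

  0-simplices (5): a, b, c, d, e
  1-simplices (10): ab, ac, ad, ae, bc, bd, be, cd, ce, de
  2-simplices (5): abe, acd, ace, bcd, bde

giving chain groups C_0 ≅ Z^5, C_1 ≅ Z^10, C_2 ≅ Z^5.

The boundary map ∂_1: C_1 → C_0 maps an edge to its endpoints' difference, ∂[p,q] = q − p. For instance
  ∂ac = c − a.
The 5×10 boundary matrix has rank 4 and Smith normal form diag(1,1,1,1).

The boundary map ∂_2: C_2 → C_1 sends each 2-simplex [p,q,r] to [q,r] − [p,r] + [p,q]. For instance
  ∂bde = de − be + bd,
  ∂abe = be − ae + ab.
The resulting 10×5 matrix has rank 5, and its Smith normal form has invariant factors (1,1,1,1,1).

Now H_k = ker ∂_k / im ∂_{k+1}, so:

  H_1: rank ker ∂_1 − rank ∂_2 = (10 − 4) − 5 = 1, and the invariant factors of ∂_2 are all 1, so H_1 = Z.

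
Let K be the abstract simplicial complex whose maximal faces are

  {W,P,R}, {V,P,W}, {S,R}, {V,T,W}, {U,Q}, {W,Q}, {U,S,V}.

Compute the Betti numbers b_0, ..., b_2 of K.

b_0 = 1, b_1 = 2, b_2 = 0.

Fix the vertex order P < Q < R < S < T < U < V < W and write every simplex with vertices in increasing order. Then dim K = 2 and the simplices of K are:

  0-simplices (8): P, Q, R, S, T, U, V, W
  1-simplices (13): PR, PV, PW, QU, QW, RS, RW, SU, SV, TV, TW, UV, VW
  2-simplices (4): PRW, PVW, SUV, TVW

giving chain groups C_0 ≅ Z^8, C_1 ≅ Z^13, C_2 ≅ Z^4.

∂_1: C_1 → C_0 is given by ∂[p,q] = [q] − [p].
This gives a 8×13 integer matrix of rank 7; reducing to Smith normal form yields diagonal entries (1,1,1,1,1,1,1).

∂_2: C_2 → C_1 maps a triangle to the signed sum of its edges. For instance
  ∂TVW = VW − TW + TV,
  ∂PRW = RW − PW + PR.
This gives a 13×4 integer matrix of rank 4; reducing to Smith normal form yields diagonal entries (1,1,1,1).

Reading off H_k = ker ∂_k / im ∂_{k+1}:

  H_0: rank C_0 − rank ∂_1 = 8 − 7 = 1, and the invariant factors of ∂_1 are all 1, so H_0 ≅ Z.
  H_1: rank ker ∂_1 − rank ∂_2 = (13 − 7) − 4 = 2, and the invariant factors of ∂_2 are all 1, so H_1 ≅ Z^2.
  H_2: rank ker ∂_2 − rank ∂_3 = (4 − 4) − 0 = 0, and there is no ∂_3, so H_2 ≅ 0.

Hence the Betti numbers are b_0 = 1, b_1 = 2, b_2 = 0.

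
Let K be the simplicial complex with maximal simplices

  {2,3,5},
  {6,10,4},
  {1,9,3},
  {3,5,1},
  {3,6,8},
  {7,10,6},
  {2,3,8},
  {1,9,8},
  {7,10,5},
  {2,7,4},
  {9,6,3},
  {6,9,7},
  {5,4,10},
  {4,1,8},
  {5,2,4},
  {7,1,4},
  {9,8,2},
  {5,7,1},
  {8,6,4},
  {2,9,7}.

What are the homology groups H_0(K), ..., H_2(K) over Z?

We work with the vertex ordering 1 < 2 < 3 < 4 < 5 < 6 < 7 < 8 < 9 < 10. The simplices of K, each written with vertices in increasing order, are:

  0-simplices (10): [1], [2], [3], [4], [5], [6], [7], [8], [9], [10]
  1-simplices (30): (30 of them)
  2-simplices (20): (20 of them)

Hence C_0 ≅ Z^10, C_1 ≅ Z^30, C_2 ≅ Z^20.

∂_1: C_1 → C_0 is given by ∂[p,q] = [q] − [p]. For instance
  ∂[5,7] = [7] − [5].
This gives a 10×30 integer matrix of rank 9; reducing to Smith normal form yields diagonal entries (1,1,1,1,1,1,1,1,1).

∂_2: C_2 → C_1 acts by ∂[p,q,r] = [q,r] − [p,r] + [p,q]. For instance
  ∂[2,7,9] = [7,9] − [2,9] + [2,7],
  ∂[3,6,9] = [6,9] − [3,9] + [3,6].
The resulting 30×20 matrix has rank 20, and its Smith normal form has invariant factors (1,1,1,1,1,1,1,1,1,1,1,1,1,1,1,1,1,1,1,2).

From H_k ≅ ker(∂_k) / im(∂_{k+1}) we obtain:

  H_0: rank C_0 − rank ∂_1 = 10 − 9 = 1, and the invariant factors of ∂_1 are all 1, so H_0 = Z.
  H_1: rank ker ∂_1 − rank ∂_2 = (30 − 9) − 20 = 1, and ∂_2 has invariant factor 2 > 1, so H_1 = Z ⊕ Z_2.
  H_2: rank ker ∂_2 − rank ∂_3 = (20 − 20) − 0 = 0, and there is no ∂_3, so H_2 = 0.

H_0 = Z,  H_1 = Z ⊕ Z_2,  H_2 = 0.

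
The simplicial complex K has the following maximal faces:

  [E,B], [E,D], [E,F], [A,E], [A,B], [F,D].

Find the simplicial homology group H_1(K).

H_1 ≅ Z^2.

Take the total order A < B < D < E < F on the vertex set. Then K (dimension 1) consists of the simplices:

  0-simplices (5): A, B, D, E, F
  1-simplices (6): AB, AE, BE, DE, DF, EF

giving chain groups C_0 ≅ Z^5, C_1 ≅ Z^6.

The boundary map ∂_1: C_1 → C_0 maps an edge to its endpoints' difference, ∂[p,q] = q − p. For instance
  ∂AB = B − A.
The resulting 5×6 matrix has rank 4, and its Smith normal form has invariant factors (1,1,1,1).

Reading off H_k = ker ∂_k / im ∂_{k+1}:

  H_1: rank ker ∂_1 − rank ∂_2 = (6 − 4) − 0 = 2, and there is no ∂_2, so H_1 = Z^2.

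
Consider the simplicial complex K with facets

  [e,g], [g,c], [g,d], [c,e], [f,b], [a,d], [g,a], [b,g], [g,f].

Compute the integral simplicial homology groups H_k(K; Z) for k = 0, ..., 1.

Fix the vertex order a < b < c < d < e < f < g and write every simplex with vertices in increasing order. Then dim K = 1 and the simplices of K are:

  0-simplices (7): a, b, c, d, e, f, g
  1-simplices (9): ad, ag, bf, bg, ce, cg, dg, eg, fg

so the chain groups are C_0 ≅ Z^7, C_1 ≅ Z^9.

∂_1: C_1 → C_0 sends each edge [p,q] (with p < q) to q − p. For instance
  ∂eg = g − e.
This gives a 7×9 integer matrix of rank 6; reducing to Smith normal form yields diagonal entries (1,1,1,1,1,1).

Computing H_k = (kernel of ∂_k) / (image of ∂_{k+1}):

  H_0: rank C_0 − rank ∂_1 = 7 − 6 = 1, and the invariant factors of ∂_1 are all 1, so H_0 ≅ Z.
  H_1: rank ker ∂_1 − rank ∂_2 = (9 − 6) − 0 = 3, and there is no ∂_2, so H_1 ≅ Z^3.

As a check, the Euler characteristic is 7 − 9 = -2, which agrees with 1 − 3 = -2.

H_0 ≅ Z,  H_1 ≅ Z^3.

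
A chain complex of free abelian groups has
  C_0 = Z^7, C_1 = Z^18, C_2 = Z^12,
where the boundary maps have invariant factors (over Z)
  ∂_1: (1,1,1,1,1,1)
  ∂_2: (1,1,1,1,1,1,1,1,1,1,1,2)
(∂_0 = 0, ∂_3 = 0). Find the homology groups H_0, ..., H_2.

H_0 = Z,  H_1 = Z/2,  H_2 = 0.

H_0: b_0 = 7 − 0 − 6 = 1; torsion from ∂_1 factors > 1: none. So H_0 = Z.
H_1: b_1 = 18 − 6 − 12 = 0; torsion from ∂_2 factors > 1: [2]. So H_1 = Z/2.
H_2: b_2 = 12 − 12 − 0 = 0; torsion from ∂_3 factors > 1: none. So H_2 = 0.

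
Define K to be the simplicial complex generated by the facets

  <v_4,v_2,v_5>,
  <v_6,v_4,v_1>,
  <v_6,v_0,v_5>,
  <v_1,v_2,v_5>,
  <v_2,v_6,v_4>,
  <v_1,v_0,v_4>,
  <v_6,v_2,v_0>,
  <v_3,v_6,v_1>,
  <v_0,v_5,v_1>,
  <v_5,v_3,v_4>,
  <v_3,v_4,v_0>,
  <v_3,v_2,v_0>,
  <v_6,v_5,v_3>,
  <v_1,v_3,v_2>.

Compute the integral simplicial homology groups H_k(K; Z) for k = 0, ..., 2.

Order the vertices as v_0 < v_1 < v_2 < v_3 < v_4 < v_5 < v_6. Listing each simplex with vertices in this order, K has dimension 2 with simplices:

  0-simplices (7): [v_0], [v_1], [v_2], [v_3], [v_4], [v_5], [v_6]
  1-simplices (21): (21 of them)
  2-simplices (14): (14 of them)

so the chain groups are C_0 ≅ Z^7, C_1 ≅ Z^21, C_2 ≅ Z^14.

∂_1: C_1 → C_0 is given by ∂[p,q] = [q] − [p]. For instance
  ∂[v_4,v_5] = [v_5] − [v_4].
As a 7×21 matrix over Z this has rank 6, with invariant factors (1,1,1,1,1,1).

∂_2: C_2 → C_1 maps a triangle to the signed sum of its edges. For instance
  ∂[v_2,v_4,v_6] = [v_4,v_6] − [v_2,v_6] + [v_2,v_4],
  ∂[v_0,v_2,v_6] = [v_2,v_6] − [v_0,v_6] + [v_0,v_2].
The 21×14 boundary matrix has rank 13 and Smith normal form diag(1,1,1,1,1,1,1,1,1,1,1,1,1).

Reading off H_k = ker ∂_k / im ∂_{k+1}:

  H_0: rank C_0 − rank ∂_1 = 7 − 6 = 1, and the invariant factors of ∂_1 are all 1, so H_0 = Z.
  H_1: rank ker ∂_1 − rank ∂_2 = (21 − 6) − 13 = 2, and the invariant factors of ∂_2 are all 1, so H_1 = Z^2.
  H_2: rank ker ∂_2 − rank ∂_3 = (14 − 13) − 0 = 1, and there is no ∂_3, so H_2 = Z.

As a check, the Euler characteristic is 7 − 21 + 14 = 0, which agrees with 1 − 2 + 1 = 0.

H_0 ≅ Z,  H_1 ≅ Z^2,  H_2 ≅ Z.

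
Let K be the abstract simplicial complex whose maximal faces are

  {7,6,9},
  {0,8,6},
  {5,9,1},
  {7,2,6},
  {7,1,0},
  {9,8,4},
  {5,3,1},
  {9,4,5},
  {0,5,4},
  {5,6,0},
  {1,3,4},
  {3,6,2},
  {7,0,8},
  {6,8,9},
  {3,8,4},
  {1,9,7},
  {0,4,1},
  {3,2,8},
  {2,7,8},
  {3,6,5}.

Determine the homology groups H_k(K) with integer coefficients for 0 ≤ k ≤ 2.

H_0 ≅ Z,  H_1 ≅ Z ⊕ Z/2Z,  H_2 = 0.

Order the vertices as 0 < 1 < 2 < 3 < 4 < 5 < 6 < 7 < 8 < 9. Listing each simplex with vertices in this order, K has dimension 2 with simplices:

  0-simplices (10): [0], [1], [2], [3], [4], [5], [6], [7], [8], [9]
  1-simplices (30): (30 of them)
  2-simplices (20): (20 of them)

Hence C_0 ≅ Z^10, C_1 ≅ Z^30, C_2 ≅ Z^20.

∂_1: C_1 → C_0 sends each edge [p,q] (with p < q) to q − p.
The 10×30 boundary matrix has rank 9 and Smith normal form diag(1,1,1,1,1,1,1,1,1).

Boundary ∂_2: C_2 → C_1 acts by ∂[p,q,r] = [q,r] − [p,r] + [p,q]. For instance
  ∂[4,8,9] = [8,9] − [4,9] + [4,8],
  ∂[2,7,8] = [7,8] − [2,8] + [2,7].
This gives a 30×20 integer matrix of rank 20; reducing to Smith normal form yields diagonal entries (1,1,1,1,1,1,1,1,1,1,1,1,1,1,1,1,1,1,1,2).

Computing H_k = (kernel of ∂_k) / (image of ∂_{k+1}):

  H_0: rank C_0 − rank ∂_1 = 10 − 9 = 1, and the invariant factors of ∂_1 are all 1, so H_0 = Z.
  H_1: rank ker ∂_1 − rank ∂_2 = (30 − 9) − 20 = 1, and ∂_2 has invariant factor 2 > 1, so H_1 = Z ⊕ Z/2Z.
  H_2: rank ker ∂_2 − rank ∂_3 = (20 − 20) − 0 = 0, and there is no ∂_3, so H_2 = 0.

As a check, the Euler characteristic is 10 − 30 + 20 = 0, which agrees with 1 − 1 + 0 = 0.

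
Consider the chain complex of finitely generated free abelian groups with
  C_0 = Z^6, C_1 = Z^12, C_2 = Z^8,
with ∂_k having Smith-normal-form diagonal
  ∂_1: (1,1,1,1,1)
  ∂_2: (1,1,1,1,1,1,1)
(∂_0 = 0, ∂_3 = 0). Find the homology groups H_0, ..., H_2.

H_0: b_0 = 6 − 0 − 5 = 1; torsion from ∂_1 factors > 1: none. So H_0 ≅ Z.
H_1: b_1 = 12 − 5 − 7 = 0; torsion from ∂_2 factors > 1: none. So H_1 ≅ 0.
H_2: b_2 = 8 − 7 − 0 = 1; torsion from ∂_3 factors > 1: none. So H_2 ≅ Z.

H_0 ≅ Z,  H_1 = 0,  H_2 ≅ Z.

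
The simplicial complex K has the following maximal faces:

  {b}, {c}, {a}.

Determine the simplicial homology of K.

H_0 ≅ Z^3.

Order the vertices as a < b < c. Listing each simplex with vertices in this order, K has dimension 0 with simplices:

  0-simplices (3): a, b, c

so the chain groups are C_0 ≅ Z^3.

From H_k ≅ ker(∂_k) / im(∂_{k+1}) we obtain:

  H_0: rank C_0 − rank ∂_1 = 3 − 0 = 3, and there is no ∂_1, so H_0 = Z^3.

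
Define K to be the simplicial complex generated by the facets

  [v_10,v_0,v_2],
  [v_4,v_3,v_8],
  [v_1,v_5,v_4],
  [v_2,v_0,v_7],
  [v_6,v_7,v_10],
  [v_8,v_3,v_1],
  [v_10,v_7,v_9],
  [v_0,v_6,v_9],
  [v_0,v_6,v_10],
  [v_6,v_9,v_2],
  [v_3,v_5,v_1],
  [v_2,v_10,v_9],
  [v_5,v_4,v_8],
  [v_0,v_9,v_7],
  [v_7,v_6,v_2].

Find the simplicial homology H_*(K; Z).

H_0 = Z^2,  H_1 = Z ⊕ Z/2,  H_2 = 0.

K has 11 vertices, 25 edges, 15 triangles.
rank ∂_0 = 0, rank ∂_1 = 9 ⇒ b_0 = 11 − 0 − 9 = 2; all invariant factors of ∂_1 are 1 so no torsion. So H_0 ≅ Z^2.
rank ∂_1 = 9, rank ∂_2 = 15 ⇒ b_1 = 25 − 9 − 15 = 1; ∂_2 has invariant factor(s) [2] giving torsion. So H_1 ≅ Z ⊕ Z/2.
rank ∂_2 = 15, rank ∂_3 = 0 ⇒ b_2 = 15 − 15 − 0 = 0. So H_2 ≅ 0.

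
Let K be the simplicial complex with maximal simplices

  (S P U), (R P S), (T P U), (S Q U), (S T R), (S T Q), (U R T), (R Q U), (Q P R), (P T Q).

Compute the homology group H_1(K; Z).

We work with the vertex ordering P < Q < R < S < T < U. The simplices of K, each written with vertices in increasing order, are:

  0-simplices (6): P, Q, R, S, T, U
  1-simplices (15): PQ, PR, PS, PT, PU, QR, QS, QT, QU, RS, RT, RU, ST, SU, TU
  2-simplices (10): PQR, PQT, PRS, PSU, PTU, QRU, QST, QSU, RST, RTU

so the chain groups are C_0 ≅ Z^6, C_1 ≅ Z^15, C_2 ≅ Z^10.

∂_1: C_1 → C_0 is given by ∂[p,q] = [q] − [p]. For instance
  ∂QR = R − Q.
This gives a 6×15 integer matrix of rank 5; reducing to Smith normal form yields diagonal entries (1,1,1,1,1).

The boundary map ∂_2: C_2 → C_1 maps a triangle to the signed sum of its edges. For instance
  ∂PTU = TU − PU + PT,
  ∂QRU = RU − QU + QR.
As a 15×10 matrix over Z this has rank 10, with invariant factors (1,1,1,1,1,1,1,1,1,2).

Now H_k = ker ∂_k / im ∂_{k+1}, so:

  H_1: rank ker ∂_1 − rank ∂_2 = (15 − 5) − 10 = 0, and ∂_2 has invariant factor 2 > 1, so H_1 = Z/2.

H_1 = Z/2.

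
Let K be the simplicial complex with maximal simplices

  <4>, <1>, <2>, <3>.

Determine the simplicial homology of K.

K has 4 vertices.
rank ∂_0 = 0, rank ∂_1 = 0 ⇒ b_0 = 4 − 0 − 0 = 4. So H_0 ≅ Z^4.

H_0 = Z^4.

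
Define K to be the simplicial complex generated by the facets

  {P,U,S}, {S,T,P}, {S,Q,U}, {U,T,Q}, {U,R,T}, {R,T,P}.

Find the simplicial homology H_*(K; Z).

H_0 ≅ Z,  H_1 ≅ Z,  H_2 = 0.

We work with the vertex ordering P < Q < R < S < T < U. The simplices of K, each written with vertices in increasing order, are:

  0-simplices (6): P, Q, R, S, T, U
  1-simplices (12): PR, PS, PT, PU, QS, QT, QU, RT, RU, ST, SU, TU
  2-simplices (6): PRT, PST, PSU, QSU, QTU, RTU

giving chain groups C_0 ≅ Z^6, C_1 ≅ Z^12, C_2 ≅ Z^6.

The boundary map ∂_1: C_1 → C_0 is given by ∂[p,q] = [q] − [p]. For instance
  ∂ST = T − S.
As a 6×12 matrix over Z this has rank 5, with invariant factors (1,1,1,1,1).

∂_2: C_2 → C_1 acts by ∂[p,q,r] = [q,r] − [p,r] + [p,q]. For instance
  ∂PSU = SU − PU + PS,
  ∂QSU = SU − QU + QS.
The 12×6 boundary matrix has rank 6 and Smith normal form diag(1,1,1,1,1,1).

Reading off H_k = ker ∂_k / im ∂_{k+1}:

  H_0: rank C_0 − rank ∂_1 = 6 − 5 = 1, and the invariant factors of ∂_1 are all 1, so H_0 = Z.
  H_1: rank ker ∂_1 − rank ∂_2 = (12 − 5) − 6 = 1, and the invariant factors of ∂_2 are all 1, so H_1 = Z.
  H_2: rank ker ∂_2 − rank ∂_3 = (6 − 6) − 0 = 0, and there is no ∂_3, so H_2 = 0.

(K is a triangulation of the cylinder S^1 x I.)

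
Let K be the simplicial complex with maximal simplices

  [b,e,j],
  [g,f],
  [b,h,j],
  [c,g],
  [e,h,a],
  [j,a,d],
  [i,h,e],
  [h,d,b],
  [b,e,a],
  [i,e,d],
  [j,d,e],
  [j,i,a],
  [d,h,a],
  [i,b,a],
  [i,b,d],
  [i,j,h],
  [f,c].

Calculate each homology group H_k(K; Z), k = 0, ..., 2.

H_0 ≅ Z^2,  H_1 ≅ Z^3,  H_2 ≅ Z.

We work with the vertex ordering a < b < c < d < e < f < g < h < i < j. The simplices of K, each written with vertices in increasing order, are:

  0-simplices (10): a, b, c, d, e, f, g, h, i, j
  1-simplices (24): ab, ad, ae, ah, ai, aj, bd, be, bh, bi, bj, cf, cg, de, dh, di, dj, eh, ei, ej, fg, hi, hj, ij
  2-simplices (14): abe, abi, adh, adj, aeh, aij, bdh, bdi, bej, bhj, dei, dej, ehi, hij

giving chain groups C_0 ≅ Z^10, C_1 ≅ Z^24, C_2 ≅ Z^14.

Boundary ∂_1: C_1 → C_0 is given by ∂[p,q] = [q] − [p].
This gives a 10×24 integer matrix of rank 8; reducing to Smith normal form yields diagonal entries (1,1,1,1,1,1,1,1).

Boundary ∂_2: C_2 → C_1 maps a triangle to the signed sum of its edges. For instance
  ∂abi = bi − ai + ab,
  ∂adh = dh − ah + ad.
As a 24×14 matrix over Z this has rank 13, with invariant factors (1,1,1,1,1,1,1,1,1,1,1,1,1).

Reading off H_k = ker ∂_k / im ∂_{k+1}:

  H_0: rank C_0 − rank ∂_1 = 10 − 8 = 2, and the invariant factors of ∂_1 are all 1, so H_0 ≅ Z^2.
  H_1: rank ker ∂_1 − rank ∂_2 = (24 − 8) − 13 = 3, and the invariant factors of ∂_2 are all 1, so H_1 ≅ Z^3.
  H_2: rank ker ∂_2 − rank ∂_3 = (14 − 13) − 0 = 1, and there is no ∂_3, so H_2 ≅ Z.

As a check, the Euler characteristic is 10 − 24 + 14 = 0, which agrees with 2 − 3 + 1 = 0.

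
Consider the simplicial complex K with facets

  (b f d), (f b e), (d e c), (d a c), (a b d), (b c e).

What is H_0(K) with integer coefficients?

We work with the vertex ordering a < b < c < d < e < f. The simplices of K, each written with vertices in increasing order, are:

  0-simplices (6): a, b, c, d, e, f
  1-simplices (12): ab, ac, ad, bc, bd, be, bf, cd, ce, de, df, ef
  2-simplices (6): abd, acd, bce, bdf, bef, cde

giving chain groups C_0 ≅ Z^6, C_1 ≅ Z^12, C_2 ≅ Z^6.

∂_1: C_1 → C_0 sends each edge [p,q] (with p < q) to q − p. For instance
  ∂ab = b − a.
The resulting 6×12 matrix has rank 5, and its Smith normal form has invariant factors (1,1,1,1,1).

Boundary ∂_2: C_2 → C_1 acts by ∂[p,q,r] = [q,r] − [p,r] + [p,q]. For instance
  ∂abd = bd − ad + ab,
  ∂acd = cd − ad + ac.
This gives a 12×6 integer matrix of rank 6; reducing to Smith normal form yields diagonal entries (1,1,1,1,1,1).

From H_k ≅ ker(∂_k) / im(∂_{k+1}) we obtain:

  H_0: rank C_0 − rank ∂_1 = 6 − 5 = 1, and the invariant factors of ∂_1 are all 1, so H_0 = Z.

H_0 = Z.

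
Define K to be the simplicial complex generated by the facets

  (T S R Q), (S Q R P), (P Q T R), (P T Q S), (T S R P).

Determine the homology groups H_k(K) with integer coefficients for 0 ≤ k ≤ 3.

H_0 ≅ Z,  H_1 = 0,  H_2 = 0,  H_3 ≅ Z.

We work with the vertex ordering P < Q < R < S < T. The simplices of K, each written with vertices in increasing order, are:

  0-simplices (5): P, Q, R, S, T
  1-simplices (10): PQ, PR, PS, PT, QR, QS, QT, RS, RT, ST
  2-simplices (10): PQR, PQS, PQT, PRS, PRT, PST, QRS, QRT, QST, RST
  3-simplices (5): PQRS, PQRT, PQST, PRST, QRST

Hence C_0 ≅ Z^5, C_1 ≅ Z^10, C_2 ≅ Z^10, C_3 ≅ Z^5.

The boundary map ∂_1: C_1 → C_0 maps an edge to its endpoints' difference, ∂[p,q] = q − p.
The 5×10 boundary matrix has rank 4 and Smith normal form diag(1,1,1,1).

∂_2: C_2 → C_1 maps a triangle to the signed sum of its edges. For instance
  ∂PQS = QS − PS + PQ,
  ∂RST = ST − RT + RS.
The resulting 10×10 matrix has rank 6, and its Smith normal form has invariant factors (1,1,1,1,1,1).

Boundary ∂_3: C_3 → C_2 sends each 3-simplex σ to the alternating sum Σ_i (−1)^i (σ with its i-th vertex removed). For instance
  ∂PQRS = QRS − PRS + PQS − PQR,
  ∂QRST = RST − QST + QRT − QRS.
As a 10×5 matrix over Z this has rank 4, with invariant factors (1,1,1,1).

Reading off H_k = ker ∂_k / im ∂_{k+1}:

  H_0: rank C_0 − rank ∂_1 = 5 − 4 = 1, and the invariant factors of ∂_1 are all 1, so H_0 = Z.
  H_1: rank ker ∂_1 − rank ∂_2 = (10 − 4) − 6 = 0, and the invariant factors of ∂_2 are all 1, so H_1 = 0.
  H_2: rank ker ∂_2 − rank ∂_3 = (10 − 6) − 4 = 0, and the invariant factors of ∂_3 are all 1, so H_2 = 0.
  H_3: rank ker ∂_3 − rank ∂_4 = (5 − 4) − 0 = 1, and there is no ∂_4, so H_3 = Z.

As a check, the Euler characteristic is 5 − 10 + 10 − 5 = 0, which agrees with 1 − 0 + 0 − 1 = 0.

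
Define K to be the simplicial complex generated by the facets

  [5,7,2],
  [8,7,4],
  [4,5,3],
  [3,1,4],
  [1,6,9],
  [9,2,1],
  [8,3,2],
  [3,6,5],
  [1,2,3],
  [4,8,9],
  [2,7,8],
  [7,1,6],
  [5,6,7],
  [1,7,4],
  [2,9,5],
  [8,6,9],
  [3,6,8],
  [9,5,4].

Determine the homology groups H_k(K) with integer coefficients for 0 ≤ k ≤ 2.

H_0 = Z,  H_1 = Z^2,  H_2 = Z.

Order the vertices as 1 < 2 < 3 < 4 < 5 < 6 < 7 < 8 < 9. Listing each simplex with vertices in this order, K has dimension 2 with simplices:

  0-simplices (9): [1], [2], [3], [4], [5], [6], [7], [8], [9]
  1-simplices (27): (27 of them)
  2-simplices (18): [1,2,3], [1,2,9], [1,3,4], [1,4,7], [1,6,7], [1,6,9], [2,3,8], [2,5,7], [2,5,9], [2,7,8], [3,4,5], [3,5,6], [3,6,8], [4,5,9], [4,7,8], [4,8,9], [5,6,7], [6,8,9]

giving chain groups C_0 ≅ Z^9, C_1 ≅ Z^27, C_2 ≅ Z^18.

Boundary ∂_1: C_1 → C_0 maps an edge to its endpoints' difference, ∂[p,q] = q − p. For instance
  ∂[4,7] = [7] − [4].
As a 9×27 matrix over Z this has rank 8, with invariant factors (1,1,1,1,1,1,1,1).

The boundary map ∂_2: C_2 → C_1 acts by ∂[p,q,r] = [q,r] − [p,r] + [p,q]. For instance
  ∂[2,5,7] = [5,7] − [2,7] + [2,5],
  ∂[3,4,5] = [4,5] − [3,5] + [3,4].
The resulting 27×18 matrix has rank 17, and its Smith normal form has invariant factors (1,1,1,1,1,1,1,1,1,1,1,1,1,1,1,1,1).

Now H_k = ker ∂_k / im ∂_{k+1}, so:

  H_0: rank C_0 − rank ∂_1 = 9 − 8 = 1, and the invariant factors of ∂_1 are all 1, so H_0 = Z.
  H_1: rank ker ∂_1 − rank ∂_2 = (27 − 8) − 17 = 2, and the invariant factors of ∂_2 are all 1, so H_1 = Z^2.
  H_2: rank ker ∂_2 − rank ∂_3 = (18 − 17) − 0 = 1, and there is no ∂_3, so H_2 = Z.

(K is a triangulation of the torus T^2.)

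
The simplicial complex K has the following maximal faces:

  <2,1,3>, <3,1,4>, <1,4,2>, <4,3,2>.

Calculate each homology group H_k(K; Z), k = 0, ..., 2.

K has 4 vertices, 6 edges, 4 triangles.
rank ∂_0 = 0, rank ∂_1 = 3 ⇒ b_0 = 4 − 0 − 3 = 1; all invariant factors of ∂_1 are 1 so no torsion. So H_0 ≅ Z.
rank ∂_1 = 3, rank ∂_2 = 3 ⇒ b_1 = 6 − 3 − 3 = 0; all invariant factors of ∂_2 are 1 so no torsion. So H_1 ≅ 0.
rank ∂_2 = 3, rank ∂_3 = 0 ⇒ b_2 = 4 − 3 − 0 = 1. So H_2 ≅ Z.

H_0 = Z,  H_1 = 0,  H_2 = Z.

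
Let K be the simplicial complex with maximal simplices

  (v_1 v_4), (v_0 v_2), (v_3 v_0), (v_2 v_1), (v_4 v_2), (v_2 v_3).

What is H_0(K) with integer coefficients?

H_0 ≅ Z.

Fix the vertex order v_0 < v_1 < v_2 < v_3 < v_4 and write every simplex with vertices in increasing order. Then dim K = 1 and the simplices of K are:

  0-simplices (5): [v_0], [v_1], [v_2], [v_3], [v_4]
  1-simplices (6): [v_0,v_2], [v_0,v_3], [v_1,v_2], [v_1,v_4], [v_2,v_3], [v_2,v_4]

giving chain groups C_0 ≅ Z^5, C_1 ≅ Z^6.

∂_1: C_1 → C_0 maps an edge to its endpoints' difference, ∂[p,q] = q − p.
The 5×6 boundary matrix has rank 4 and Smith normal form diag(1,1,1,1).

Reading off H_k = ker ∂_k / im ∂_{k+1}:

  H_0: rank C_0 − rank ∂_1 = 5 − 4 = 1, and the invariant factors of ∂_1 are all 1, so H_0 ≅ Z.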